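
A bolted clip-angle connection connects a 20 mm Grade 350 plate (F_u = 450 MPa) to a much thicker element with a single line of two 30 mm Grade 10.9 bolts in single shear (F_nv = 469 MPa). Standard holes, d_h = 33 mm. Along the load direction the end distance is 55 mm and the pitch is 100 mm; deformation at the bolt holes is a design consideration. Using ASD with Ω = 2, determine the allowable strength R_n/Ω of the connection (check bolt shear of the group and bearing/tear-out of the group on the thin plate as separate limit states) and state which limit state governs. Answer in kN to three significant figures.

Bolt shear: A_b = π·30²/4 = 706.9 mm²; R_n = 469 × 706.9 × 2 × 1 / 1000 = 663 kN → 663 / 2 = 332 kN.
Bearing (1.2 l_c t F_u ≤ 2.4 d t F_u): upper limit = 2.4·30·20·450 / 1000 = 648 kN.
  Edge l_c = 55 − 33/2 = 38.5 → r_n = 415.8 kN; interior l_c = 100 − 33 = 67 → r_n = 648 kN.
  R_n,bearing = 1·415.8 + 1·648 = 1064 kN → 1064 / 2 = 532 kN.
Bolt shear governs: 332 kN.

332 kN (bolt shear governs)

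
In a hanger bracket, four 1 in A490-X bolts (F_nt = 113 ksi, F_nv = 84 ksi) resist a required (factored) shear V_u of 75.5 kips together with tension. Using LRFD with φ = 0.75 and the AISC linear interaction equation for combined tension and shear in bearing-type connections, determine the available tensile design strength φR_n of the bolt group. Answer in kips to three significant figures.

A_b = π·1²/4 = 0.7854 in²; f_rv = 75.5 / (4 × 0.7854) = 24.03 ksi.
F'_nt = 1.3 F_nt − (F_nt / φF_nv) f_rv = 1.3·113 − (113/(0.75·84))·24.03 = 103.8 ksi, capped at F_nt → F'_nt = 103.8 ksi.
R_n = F'_nt · A_b · n = 103.8 × 0.7854 × 4 = 326.1 kips.
Design strength φR_n = 0.75 × 326.1 = 245 kips.

245 kips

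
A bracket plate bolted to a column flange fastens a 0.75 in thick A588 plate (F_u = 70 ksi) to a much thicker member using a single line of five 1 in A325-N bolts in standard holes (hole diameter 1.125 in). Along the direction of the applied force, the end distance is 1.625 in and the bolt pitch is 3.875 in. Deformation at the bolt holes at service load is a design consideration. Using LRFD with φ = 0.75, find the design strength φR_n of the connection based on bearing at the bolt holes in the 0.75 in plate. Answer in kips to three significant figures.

428 kips

Per bolt r_n = 1.2 l_c t F_u ≤ 2.4 d t F_u; upper limit = 2.4 × 1 × 0.75 × 70 = 126 kips.
Edge bolt: l_c = 1.625 − 1.125/2 = 1.062 in → 1.2 × 1.062 × 0.75 × 70 = 66.94 → r_n = 66.94 kips.
Interior bolts: l_c = 3.875 − 1.125 = 2.75 in → 1.2 × 2.75 × 0.75 × 70 = 173.2 → r_n = 126 kips.
R_n = 1 × 66.94 + 4 × 126 = 570.9 kips.
Design strength φR_n = 0.75 × 570.9 = 428 kips.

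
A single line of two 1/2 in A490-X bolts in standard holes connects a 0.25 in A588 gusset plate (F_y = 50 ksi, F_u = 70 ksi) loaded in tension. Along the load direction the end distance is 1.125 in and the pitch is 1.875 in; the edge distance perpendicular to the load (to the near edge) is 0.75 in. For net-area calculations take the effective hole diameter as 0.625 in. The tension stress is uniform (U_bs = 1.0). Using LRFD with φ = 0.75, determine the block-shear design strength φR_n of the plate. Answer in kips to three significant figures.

Shear plane L_v = 1.125 + 1·1.875 = 3 in; A_gv = 3 × 0.25 = 0.75 in².
A_nv = (3 − 1.5·0.625) × 0.25 = 0.5156 in².
A_nt = (0.75 − 0.5·0.625) × 0.25 = 0.1094 in².
0.6 F_u A_nv = 21.66 kips; 0.6 F_y A_gv = 22.5 kips → shear rupture governs the shear term.
R_n = 21.66 + 1.0 × 70 × 0.1094 = 29.31 kips.
Design strength φR_n = 0.75 × 29.31 = 22 kips.

22 kips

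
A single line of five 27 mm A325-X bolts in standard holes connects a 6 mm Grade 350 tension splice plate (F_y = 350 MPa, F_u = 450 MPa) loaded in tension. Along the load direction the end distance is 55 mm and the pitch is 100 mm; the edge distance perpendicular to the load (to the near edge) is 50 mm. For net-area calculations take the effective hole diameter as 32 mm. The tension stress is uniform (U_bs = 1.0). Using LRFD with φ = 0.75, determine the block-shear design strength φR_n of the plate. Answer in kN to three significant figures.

Shear plane L_v = 55 + 4·100 = 455 mm; A_gv = 455 × 6 = 2730 mm².
A_nv = (455 − 4.5·32) × 6 = 1866 mm².
A_nt = (50 − 0.5·32) × 6 = 204 mm².
0.6 F_u A_nv = 503.8 kN; 0.6 F_y A_gv = 573.3 kN → shear rupture governs the shear term.
R_n = 503.8 + 1.0 × 450 × 204 / 1000 = 595.6 kN.
Design strength φR_n = 0.75 × 595.6 = 447 kN.

447 kN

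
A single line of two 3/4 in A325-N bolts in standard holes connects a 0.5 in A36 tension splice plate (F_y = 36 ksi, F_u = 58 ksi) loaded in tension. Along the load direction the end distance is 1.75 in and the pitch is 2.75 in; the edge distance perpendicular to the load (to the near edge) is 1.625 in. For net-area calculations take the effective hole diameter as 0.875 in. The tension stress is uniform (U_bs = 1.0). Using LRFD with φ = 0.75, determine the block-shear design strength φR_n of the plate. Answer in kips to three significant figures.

Shear plane L_v = 1.75 + 1·2.75 = 4.5 in; A_gv = 4.5 × 0.5 = 2.25 in².
A_nv = (4.5 − 1.5·0.875) × 0.5 = 1.594 in².
A_nt = (1.625 − 0.5·0.875) × 0.5 = 0.5938 in².
0.6 F_u A_nv = 55.46 kips; 0.6 F_y A_gv = 48.6 kips → shear yielding governs the shear term.
R_n = 48.6 + 1.0 × 58 × 0.5938 = 83.04 kips.
Design strength φR_n = 0.75 × 83.04 = 62.3 kips.

62.3 kips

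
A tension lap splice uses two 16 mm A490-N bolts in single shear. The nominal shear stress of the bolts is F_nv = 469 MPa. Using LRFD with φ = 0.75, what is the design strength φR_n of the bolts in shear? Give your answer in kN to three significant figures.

141 kN

A_b = π × 16² / 4 = 201.1 mm².
R_n = F_nv · A_b · n · n_s = 469 × 201.1 × 2 × 1 / 1000 = 188.6 kN.
Design strength φR_n = 0.75 × 188.6 = 141 kN.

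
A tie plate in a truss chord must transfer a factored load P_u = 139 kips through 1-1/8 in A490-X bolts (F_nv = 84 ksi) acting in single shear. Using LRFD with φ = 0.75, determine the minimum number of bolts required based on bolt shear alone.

3 bolts

A_b = π·1.125²/4 = 0.994 in².
Per-bolt design strength φR_n = 0.75 × 84 × 0.994 × 1 = 62.62 kips.
n ≥ 139 / 62.62 = 2.22 → use 3 bolts.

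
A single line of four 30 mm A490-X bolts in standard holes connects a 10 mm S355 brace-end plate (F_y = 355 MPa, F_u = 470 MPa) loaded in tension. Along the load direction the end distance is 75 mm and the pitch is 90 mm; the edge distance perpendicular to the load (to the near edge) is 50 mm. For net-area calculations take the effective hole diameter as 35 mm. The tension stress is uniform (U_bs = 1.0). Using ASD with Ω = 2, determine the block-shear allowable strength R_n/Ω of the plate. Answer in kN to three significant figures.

Shear plane L_v = 75 + 3·90 = 345 mm; A_gv = 345 × 10 = 3450 mm².
A_nv = (345 − 3.5·35) × 10 = 2225 mm².
A_nt = (50 − 0.5·35) × 10 = 325 mm².
0.6 F_u A_nv = 627.5 kN; 0.6 F_y A_gv = 734.9 kN → shear rupture governs the shear term.
R_n = 627.5 + 1.0 × 470 × 325 / 1000 = 780.2 kN.
Allowable strength R_n/Ω = 780.2 / 2 = 390 kN.

390 kN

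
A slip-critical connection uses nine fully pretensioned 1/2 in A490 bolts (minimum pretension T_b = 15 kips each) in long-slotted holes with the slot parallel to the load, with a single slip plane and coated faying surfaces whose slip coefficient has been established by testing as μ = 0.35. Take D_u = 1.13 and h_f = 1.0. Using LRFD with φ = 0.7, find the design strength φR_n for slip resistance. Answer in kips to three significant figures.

37.4 kips

R_n = μ · D_u · h_f · T_b · n_s · n_b = 0.35 × 1.13 × 1.0 × 15 × 1 × 9 = 53.39 kips.
Design strength φR_n = 0.7 × 53.39 = 37.4 kips.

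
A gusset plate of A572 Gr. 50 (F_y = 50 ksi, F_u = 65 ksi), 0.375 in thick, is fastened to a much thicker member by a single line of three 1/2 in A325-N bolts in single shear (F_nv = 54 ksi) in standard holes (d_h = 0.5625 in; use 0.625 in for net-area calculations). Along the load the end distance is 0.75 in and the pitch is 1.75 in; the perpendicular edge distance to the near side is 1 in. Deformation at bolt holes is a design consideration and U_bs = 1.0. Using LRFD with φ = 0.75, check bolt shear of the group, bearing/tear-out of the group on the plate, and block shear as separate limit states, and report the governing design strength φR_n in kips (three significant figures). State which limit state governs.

23.9 kips (bolt shear governs)

Bolt shear: A_b = π·0.5²/4 = 0.1963 in²; R_n = 54 × 0.1963 × 3 × 1 = 31.81 kips → 0.75 × 31.81 = 23.9 kips.
Bearing: edge l_c = 0.4688, r_n = 13.71 kips; interior l_c = 1.188, r_n = 29.25 kips; R_n = 13.71 + 2·29.25 = 72.21 kips → 54.2 kips.
Block shear: A_gv = 1.594, A_nv = 1.008, A_nt = 0.2578 in²; R_n = min(0.6F_uA_nv, 0.6F_yA_gv) + U_bs·F_u·A_nt = 56.06 kips → 42 kips.
Bolt shear governs: 23.9 kips.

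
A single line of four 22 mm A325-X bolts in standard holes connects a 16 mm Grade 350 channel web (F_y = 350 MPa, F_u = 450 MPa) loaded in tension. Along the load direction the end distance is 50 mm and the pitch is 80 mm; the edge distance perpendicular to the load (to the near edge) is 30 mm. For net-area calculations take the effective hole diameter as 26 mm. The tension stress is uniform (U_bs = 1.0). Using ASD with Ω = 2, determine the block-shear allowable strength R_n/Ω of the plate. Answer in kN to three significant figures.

Shear plane L_v = 50 + 3·80 = 290 mm; A_gv = 290 × 16 = 4640 mm².
A_nv = (290 − 3.5·26) × 16 = 3184 mm².
A_nt = (30 − 0.5·26) × 16 = 272 mm².
0.6 F_u A_nv = 859.7 kN; 0.6 F_y A_gv = 974.4 kN → shear rupture governs the shear term.
R_n = 859.7 + 1.0 × 450 × 272 / 1000 = 982.1 kN.
Allowable strength R_n/Ω = 982.1 / 2 = 491 kN.

491 kN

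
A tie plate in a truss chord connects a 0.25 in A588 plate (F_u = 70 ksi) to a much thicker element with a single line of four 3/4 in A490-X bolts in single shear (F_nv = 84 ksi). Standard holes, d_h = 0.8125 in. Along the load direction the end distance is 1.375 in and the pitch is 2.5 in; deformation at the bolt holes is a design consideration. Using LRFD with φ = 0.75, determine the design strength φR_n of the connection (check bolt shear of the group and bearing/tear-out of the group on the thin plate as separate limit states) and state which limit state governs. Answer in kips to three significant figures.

86.1 kips (bearing governs)

Bolt shear: A_b = π·0.75²/4 = 0.4418 in²; R_n = 84 × 0.4418 × 4 × 1 = 148.4 kips → 0.75 × 148.4 = 111 kips.
Bearing (1.2 l_c t F_u ≤ 2.4 d t F_u): upper limit = 2.4·0.75·0.25·70 = 31.5 kips.
  Edge l_c = 1.375 − 0.8125/2 = 0.9688 → r_n = 20.34 kips; interior l_c = 2.5 − 0.8125 = 1.688 → r_n = 31.5 kips.
  R_n,bearing = 1·20.34 + 3·31.5 = 114.8 kips → 0.75 × 114.8 = 86.1 kips.
Bearing governs: 86.1 kips.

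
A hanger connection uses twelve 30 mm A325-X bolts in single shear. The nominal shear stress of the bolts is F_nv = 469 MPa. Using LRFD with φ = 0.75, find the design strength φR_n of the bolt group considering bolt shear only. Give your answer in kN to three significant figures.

A_b = π × 30² / 4 = 706.9 mm².
R_n = F_nv · A_b · n · n_s = 469 × 706.9 × 12 × 1 / 1000 = 3978 kN.
Design strength φR_n = 0.75 × 3978 = 2980 kN.

2980 kN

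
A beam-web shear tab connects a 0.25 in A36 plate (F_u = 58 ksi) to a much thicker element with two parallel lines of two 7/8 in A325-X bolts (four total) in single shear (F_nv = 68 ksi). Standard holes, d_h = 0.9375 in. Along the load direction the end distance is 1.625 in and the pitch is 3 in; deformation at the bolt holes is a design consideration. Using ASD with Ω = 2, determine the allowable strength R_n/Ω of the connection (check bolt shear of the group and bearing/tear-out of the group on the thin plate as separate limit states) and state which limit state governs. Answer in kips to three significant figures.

50.6 kips (bearing governs)

Bolt shear: A_b = π·0.875²/4 = 0.6013 in²; R_n = 68 × 0.6013 × 4 × 1 = 163.6 kips → 163.6 / 2 = 81.8 kips.
Bearing (1.2 l_c t F_u ≤ 2.4 d t F_u): upper limit = 2.4·0.875·0.25·58 = 30.45 kips.
  Edge l_c = 1.625 − 0.9375/2 = 1.156 → r_n = 20.12 kips; interior l_c = 3 − 0.9375 = 2.062 → r_n = 30.45 kips.
  R_n,bearing = 2·20.12 + 2·30.45 = 101.1 kips → 101.1 / 2 = 50.6 kips.
Bearing governs: 50.6 kips.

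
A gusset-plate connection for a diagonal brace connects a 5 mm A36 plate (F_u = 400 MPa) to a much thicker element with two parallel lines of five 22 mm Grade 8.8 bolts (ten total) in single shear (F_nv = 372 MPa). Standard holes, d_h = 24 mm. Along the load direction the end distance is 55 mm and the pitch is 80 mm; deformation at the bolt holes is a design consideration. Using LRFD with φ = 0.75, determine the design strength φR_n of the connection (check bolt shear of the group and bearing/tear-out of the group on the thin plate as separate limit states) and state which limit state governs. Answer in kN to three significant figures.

Bolt shear: A_b = π·22²/4 = 380.1 mm²; R_n = 372 × 380.1 × 10 × 1 / 1000 = 1414 kN → 0.75 × 1414 = 1060 kN.
Bearing (1.2 l_c t F_u ≤ 2.4 d t F_u): upper limit = 2.4·22·5·400 / 1000 = 105.6 kN.
  Edge l_c = 55 − 24/2 = 43 → r_n = 103.2 kN; interior l_c = 80 − 24 = 56 → r_n = 105.6 kN.
  R_n,bearing = 2·103.2 + 8·105.6 = 1051 kN → 0.75 × 1051 = 788 kN.
Bearing governs: 788 kN.

788 kN (bearing governs)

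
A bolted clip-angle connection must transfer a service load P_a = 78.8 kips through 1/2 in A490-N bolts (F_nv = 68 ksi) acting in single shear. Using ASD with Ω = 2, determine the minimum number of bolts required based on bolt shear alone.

12 bolts

A_b = π·0.5²/4 = 0.1963 in².
Per-bolt allowable strength R_n/Ω = 68 × 0.1963 × 1 / 2 = 6.676 kips.
n ≥ 78.8 / 6.676 = 11.8 → use 12 bolts.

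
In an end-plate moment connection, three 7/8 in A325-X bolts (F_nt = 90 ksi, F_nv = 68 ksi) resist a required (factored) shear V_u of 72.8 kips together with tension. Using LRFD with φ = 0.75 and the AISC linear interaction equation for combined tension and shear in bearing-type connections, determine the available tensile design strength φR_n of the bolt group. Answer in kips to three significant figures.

A_b = π·0.875²/4 = 0.6013 in²; f_rv = 72.8 / (3 × 0.6013) = 40.36 ksi.
F'_nt = 1.3 F_nt − (F_nt / φF_nv) f_rv = 1.3·90 − (90/(0.75·68))·40.36 = 45.78 ksi, capped at F_nt → F'_nt = 45.78 ksi.
R_n = F'_nt · A_b · n = 45.78 × 0.6013 × 3 = 82.59 kips.
Design strength φR_n = 0.75 × 82.59 = 61.9 kips.

61.9 kips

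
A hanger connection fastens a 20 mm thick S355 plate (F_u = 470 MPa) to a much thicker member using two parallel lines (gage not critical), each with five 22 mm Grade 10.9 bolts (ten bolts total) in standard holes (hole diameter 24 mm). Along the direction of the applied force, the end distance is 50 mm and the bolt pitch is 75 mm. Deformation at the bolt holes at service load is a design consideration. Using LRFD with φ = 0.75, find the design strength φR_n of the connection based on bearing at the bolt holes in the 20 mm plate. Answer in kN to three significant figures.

Per bolt r_n = 1.2 l_c t F_u ≤ 2.4 d t F_u; upper limit = 2.4 × 22 × 20 × 470 / 1000 = 496.3 kN.
Edge bolt: l_c = 50 − 24/2 = 38 mm → 1.2 × 38 × 20 × 470 / 1000 = 428.6 → r_n = 428.6 kN.
Interior bolts: l_c = 75 − 24 = 51 mm → 1.2 × 51 × 20 × 470 / 1000 = 575.3 → r_n = 496.3 kN.
R_n = 2 × 428.6 + 8 × 496.3 = 4828 kN.
Design strength φR_n = 0.75 × 4828 = 3620 kN.

3620 kN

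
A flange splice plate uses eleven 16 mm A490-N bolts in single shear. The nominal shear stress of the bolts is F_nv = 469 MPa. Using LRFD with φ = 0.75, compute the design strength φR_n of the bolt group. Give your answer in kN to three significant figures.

778 kN

A_b = π × 16² / 4 = 201.1 mm².
R_n = F_nv · A_b · n · n_s = 469 × 201.1 × 11 × 1 / 1000 = 1037 kN.
Design strength φR_n = 0.75 × 1037 = 778 kN.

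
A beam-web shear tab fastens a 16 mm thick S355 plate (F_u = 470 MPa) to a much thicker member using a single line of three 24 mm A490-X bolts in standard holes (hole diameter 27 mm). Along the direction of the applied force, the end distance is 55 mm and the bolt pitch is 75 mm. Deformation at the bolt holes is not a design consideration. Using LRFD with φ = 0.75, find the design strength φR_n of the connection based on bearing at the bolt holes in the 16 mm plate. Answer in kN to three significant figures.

Per bolt r_n = 1.5 l_c t F_u ≤ 3.0 d t F_u; upper limit = 3.0 × 24 × 16 × 470 / 1000 = 541.4 kN.
Edge bolt: l_c = 55 − 27/2 = 41.5 mm → 1.5 × 41.5 × 16 × 470 / 1000 = 468.1 → r_n = 468.1 kN.
Interior bolts: l_c = 75 − 27 = 48 mm → 1.5 × 48 × 16 × 470 / 1000 = 541.4 → r_n = 541.4 kN.
R_n = 1 × 468.1 + 2 × 541.4 = 1551 kN.
Design strength φR_n = 0.75 × 1551 = 1160 kN.

1160 kN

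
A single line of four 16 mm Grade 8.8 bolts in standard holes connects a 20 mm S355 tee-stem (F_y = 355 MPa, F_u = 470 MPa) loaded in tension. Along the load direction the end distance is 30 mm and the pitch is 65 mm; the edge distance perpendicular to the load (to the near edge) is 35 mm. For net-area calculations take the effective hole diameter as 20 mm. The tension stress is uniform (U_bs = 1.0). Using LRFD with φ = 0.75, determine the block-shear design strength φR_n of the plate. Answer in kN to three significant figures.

832 kN

Shear plane L_v = 30 + 3·65 = 225 mm; A_gv = 225 × 20 = 4500 mm².
A_nv = (225 − 3.5·20) × 20 = 3100 mm².
A_nt = (35 − 0.5·20) × 20 = 500 mm².
0.6 F_u A_nv = 874.2 kN; 0.6 F_y A_gv = 958.5 kN → shear rupture governs the shear term.
R_n = 874.2 + 1.0 × 470 × 500 / 1000 = 1109 kN.
Design strength φR_n = 0.75 × 1109 = 832 kN.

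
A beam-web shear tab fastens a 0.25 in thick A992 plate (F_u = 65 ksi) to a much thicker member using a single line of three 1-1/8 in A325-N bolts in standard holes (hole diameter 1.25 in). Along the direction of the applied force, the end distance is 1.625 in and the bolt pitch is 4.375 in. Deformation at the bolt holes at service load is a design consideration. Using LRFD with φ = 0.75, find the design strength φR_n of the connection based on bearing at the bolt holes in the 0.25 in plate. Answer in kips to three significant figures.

Per bolt r_n = 1.2 l_c t F_u ≤ 2.4 d t F_u; upper limit = 2.4 × 1.125 × 0.25 × 65 = 43.87 kips.
Edge bolt: l_c = 1.625 − 1.25/2 = 1 in → 1.2 × 1 × 0.25 × 65 = 19.5 → r_n = 19.5 kips.
Interior bolts: l_c = 4.375 − 1.25 = 3.125 in → 1.2 × 3.125 × 0.25 × 65 = 60.94 → r_n = 43.87 kips.
R_n = 1 × 19.5 + 2 × 43.87 = 107.2 kips.
Design strength φR_n = 0.75 × 107.2 = 80.4 kips.

80.4 kips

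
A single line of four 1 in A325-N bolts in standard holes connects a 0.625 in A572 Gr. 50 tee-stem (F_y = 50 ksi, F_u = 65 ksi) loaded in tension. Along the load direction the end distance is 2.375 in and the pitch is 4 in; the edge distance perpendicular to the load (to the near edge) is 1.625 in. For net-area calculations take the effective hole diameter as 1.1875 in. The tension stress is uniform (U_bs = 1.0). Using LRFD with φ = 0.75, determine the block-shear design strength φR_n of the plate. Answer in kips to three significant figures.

218 kips

Shear plane L_v = 2.375 + 3·4 = 14.38 in; A_gv = 14.38 × 0.625 = 8.984 in².
A_nv = (14.38 − 3.5·1.1875) × 0.625 = 6.387 in².
A_nt = (1.625 − 0.5·1.1875) × 0.625 = 0.6445 in².
0.6 F_u A_nv = 249.1 kips; 0.6 F_y A_gv = 269.5 kips → shear rupture governs the shear term.
R_n = 249.1 + 1.0 × 65 × 0.6445 = 291 kips.
Design strength φR_n = 0.75 × 291 = 218 kips.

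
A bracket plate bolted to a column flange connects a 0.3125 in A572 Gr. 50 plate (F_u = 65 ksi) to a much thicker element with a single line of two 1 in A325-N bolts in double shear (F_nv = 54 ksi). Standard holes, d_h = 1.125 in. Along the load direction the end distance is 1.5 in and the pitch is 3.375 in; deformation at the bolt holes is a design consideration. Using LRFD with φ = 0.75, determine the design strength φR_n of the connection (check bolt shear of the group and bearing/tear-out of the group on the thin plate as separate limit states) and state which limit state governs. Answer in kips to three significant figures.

53.7 kips (bearing governs)

Bolt shear: A_b = π·1²/4 = 0.7854 in²; R_n = 54 × 0.7854 × 2 × 2 = 169.6 kips → 0.75 × 169.6 = 127 kips.
Bearing (1.2 l_c t F_u ≤ 2.4 d t F_u): upper limit = 2.4·1·0.3125·65 = 48.75 kips.
  Edge l_c = 1.5 − 1.125/2 = 0.9375 → r_n = 22.85 kips; interior l_c = 3.375 − 1.125 = 2.25 → r_n = 48.75 kips.
  R_n,bearing = 1·22.85 + 1·48.75 = 71.6 kips → 0.75 × 71.6 = 53.7 kips.
Bearing governs: 53.7 kips.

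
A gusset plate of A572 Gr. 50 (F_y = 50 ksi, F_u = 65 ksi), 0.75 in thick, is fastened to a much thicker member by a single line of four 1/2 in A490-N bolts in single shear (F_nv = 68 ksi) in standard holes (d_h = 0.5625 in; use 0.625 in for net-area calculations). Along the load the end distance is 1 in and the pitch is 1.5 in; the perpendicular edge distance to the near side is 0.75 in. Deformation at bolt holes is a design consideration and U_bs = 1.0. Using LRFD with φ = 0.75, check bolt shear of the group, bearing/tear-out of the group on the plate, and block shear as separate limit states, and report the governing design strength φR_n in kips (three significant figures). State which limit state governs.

40.1 kips (bolt shear governs)

Bolt shear: A_b = π·0.5²/4 = 0.1963 in²; R_n = 68 × 0.1963 × 4 × 1 = 53.41 kips → 0.75 × 53.41 = 40.1 kips.
Bearing: edge l_c = 0.7188, r_n = 42.05 kips; interior l_c = 0.9375, r_n = 54.84 kips; R_n = 42.05 + 3·54.84 = 206.6 kips → 155 kips.
Block shear: A_gv = 4.125, A_nv = 2.484, A_nt = 0.3281 in²; R_n = min(0.6F_uA_nv, 0.6F_yA_gv) + U_bs·F_u·A_nt = 118.2 kips → 88.7 kips.
Bolt shear governs: 40.1 kips.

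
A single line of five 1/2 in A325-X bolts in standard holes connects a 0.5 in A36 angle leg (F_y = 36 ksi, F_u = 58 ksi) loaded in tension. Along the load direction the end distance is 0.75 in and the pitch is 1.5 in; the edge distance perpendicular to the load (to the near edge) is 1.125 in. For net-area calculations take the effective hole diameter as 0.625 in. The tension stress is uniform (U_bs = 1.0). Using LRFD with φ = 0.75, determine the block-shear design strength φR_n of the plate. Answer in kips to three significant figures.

69.1 kips

Shear plane L_v = 0.75 + 4·1.5 = 6.75 in; A_gv = 6.75 × 0.5 = 3.375 in².
A_nv = (6.75 − 4.5·0.625) × 0.5 = 1.969 in².
A_nt = (1.125 − 0.5·0.625) × 0.5 = 0.4062 in².
0.6 F_u A_nv = 68.51 kips; 0.6 F_y A_gv = 72.9 kips → shear rupture governs the shear term.
R_n = 68.51 + 1.0 × 58 × 0.4062 = 92.07 kips.
Design strength φR_n = 0.75 × 92.07 = 69.1 kips.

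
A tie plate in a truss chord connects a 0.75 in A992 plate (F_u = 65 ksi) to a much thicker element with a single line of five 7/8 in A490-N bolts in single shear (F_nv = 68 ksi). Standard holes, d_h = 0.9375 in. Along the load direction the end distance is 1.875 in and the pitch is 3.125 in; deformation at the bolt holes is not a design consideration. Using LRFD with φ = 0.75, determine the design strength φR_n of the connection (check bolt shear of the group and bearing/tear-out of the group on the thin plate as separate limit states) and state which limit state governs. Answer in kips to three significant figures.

153 kips (bolt shear governs)

Bolt shear: A_b = π·0.875²/4 = 0.6013 in²; R_n = 68 × 0.6013 × 5 × 1 = 204.4 kips → 0.75 × 204.4 = 153 kips.
Bearing (1.5 l_c t F_u ≤ 3.0 d t F_u): upper limit = 3.0·0.875·0.75·65 = 128 kips.
  Edge l_c = 1.875 − 0.9375/2 = 1.406 → r_n = 102.8 kips; interior l_c = 3.125 − 0.9375 = 2.188 → r_n = 128 kips.
  R_n,bearing = 1·102.8 + 4·128 = 614.7 kips → 0.75 × 614.7 = 461 kips.
Bolt shear governs: 153 kips.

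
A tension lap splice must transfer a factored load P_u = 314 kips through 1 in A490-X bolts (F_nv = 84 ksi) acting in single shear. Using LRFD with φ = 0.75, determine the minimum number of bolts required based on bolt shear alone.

A_b = π·1²/4 = 0.7854 in².
Per-bolt design strength φR_n = 0.75 × 84 × 0.7854 × 1 = 49.48 kips.
n ≥ 314 / 49.48 = 6.346 → use 7 bolts.

7 bolts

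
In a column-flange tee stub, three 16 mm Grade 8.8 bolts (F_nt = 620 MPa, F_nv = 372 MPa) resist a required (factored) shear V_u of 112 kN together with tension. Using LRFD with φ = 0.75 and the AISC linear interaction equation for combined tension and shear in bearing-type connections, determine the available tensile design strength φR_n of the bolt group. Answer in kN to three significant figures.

178 kN

A_b = π·16²/4 = 201.1 mm²; f_rv = 112 × 1000 / (3 × 201.1) = 185.7 MPa.
F'_nt = 1.3 F_nt − (F_nt / φF_nv) f_rv = 1.3·620 − (620/(0.75·372))·185.7 = 393.4 MPa, capped at F_nt → F'_nt = 393.4 MPa.
R_n = F'_nt · A_b · n = 393.4 × 201.1 × 3 / 1000 = 237.3 kN.
Design strength φR_n = 0.75 × 237.3 = 178 kN.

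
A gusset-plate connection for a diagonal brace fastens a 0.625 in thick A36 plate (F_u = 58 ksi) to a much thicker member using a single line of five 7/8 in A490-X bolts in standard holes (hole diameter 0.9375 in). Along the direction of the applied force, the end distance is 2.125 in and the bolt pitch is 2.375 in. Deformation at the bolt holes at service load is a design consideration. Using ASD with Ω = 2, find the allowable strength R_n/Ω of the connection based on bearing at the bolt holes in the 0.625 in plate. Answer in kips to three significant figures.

161 kips

Per bolt r_n = 1.2 l_c t F_u ≤ 2.4 d t F_u; upper limit = 2.4 × 0.875 × 0.625 × 58 = 76.12 kips.
Edge bolt: l_c = 2.125 − 0.9375/2 = 1.656 in → 1.2 × 1.656 × 0.625 × 58 = 72.05 → r_n = 72.05 kips.
Interior bolts: l_c = 2.375 − 0.9375 = 1.438 in → 1.2 × 1.438 × 0.625 × 58 = 62.53 → r_n = 62.53 kips.
R_n = 1 × 72.05 + 4 × 62.53 = 322.2 kips.
Allowable strength R_n/Ω = 322.2 / 2 = 161 kips.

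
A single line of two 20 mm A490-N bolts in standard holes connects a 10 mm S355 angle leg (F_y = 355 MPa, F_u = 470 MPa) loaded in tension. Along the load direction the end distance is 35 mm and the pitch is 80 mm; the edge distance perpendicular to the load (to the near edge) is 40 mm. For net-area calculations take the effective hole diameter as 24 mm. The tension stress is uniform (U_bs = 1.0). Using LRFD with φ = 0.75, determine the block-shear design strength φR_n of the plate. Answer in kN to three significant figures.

Shear plane L_v = 35 + 1·80 = 115 mm; A_gv = 115 × 10 = 1150 mm².
A_nv = (115 − 1.5·24) × 10 = 790 mm².
A_nt = (40 − 0.5·24) × 10 = 280 mm².
0.6 F_u A_nv = 222.8 kN; 0.6 F_y A_gv = 245 kN → shear rupture governs the shear term.
R_n = 222.8 + 1.0 × 470 × 280 / 1000 = 354.4 kN.
Design strength φR_n = 0.75 × 354.4 = 266 kN.

266 kN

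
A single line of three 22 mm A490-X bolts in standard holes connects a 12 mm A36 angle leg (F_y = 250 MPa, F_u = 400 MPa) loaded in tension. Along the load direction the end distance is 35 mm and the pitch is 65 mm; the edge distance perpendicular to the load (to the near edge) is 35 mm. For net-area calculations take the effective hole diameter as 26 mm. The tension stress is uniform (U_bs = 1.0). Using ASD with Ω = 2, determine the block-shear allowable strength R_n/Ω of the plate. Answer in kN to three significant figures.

Shear plane L_v = 35 + 2·65 = 165 mm; A_gv = 165 × 12 = 1980 mm².
A_nv = (165 − 2.5·26) × 12 = 1200 mm².
A_nt = (35 − 0.5·26) × 12 = 264 mm².
0.6 F_u A_nv = 288 kN; 0.6 F_y A_gv = 297 kN → shear rupture governs the shear term.
R_n = 288 + 1.0 × 400 × 264 / 1000 = 393.6 kN.
Allowable strength R_n/Ω = 393.6 / 2 = 197 kN.

197 kN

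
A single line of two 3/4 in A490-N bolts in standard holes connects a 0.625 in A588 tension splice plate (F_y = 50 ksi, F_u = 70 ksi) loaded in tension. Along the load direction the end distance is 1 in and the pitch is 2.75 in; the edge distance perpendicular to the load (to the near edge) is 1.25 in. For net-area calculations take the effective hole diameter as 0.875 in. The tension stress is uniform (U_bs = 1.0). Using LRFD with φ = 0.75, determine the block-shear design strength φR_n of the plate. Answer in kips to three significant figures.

Shear plane L_v = 1 + 1·2.75 = 3.75 in; A_gv = 3.75 × 0.625 = 2.344 in².
A_nv = (3.75 − 1.5·0.875) × 0.625 = 1.523 in².
A_nt = (1.25 − 0.5·0.875) × 0.625 = 0.5078 in².
0.6 F_u A_nv = 63.98 kips; 0.6 F_y A_gv = 70.31 kips → shear rupture governs the shear term.
R_n = 63.98 + 1.0 × 70 × 0.5078 = 99.53 kips.
Design strength φR_n = 0.75 × 99.53 = 74.6 kips.

74.6 kips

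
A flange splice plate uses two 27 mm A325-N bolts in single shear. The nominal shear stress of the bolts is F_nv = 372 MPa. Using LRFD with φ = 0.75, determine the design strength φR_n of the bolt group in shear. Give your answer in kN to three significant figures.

A_b = π × 27² / 4 = 572.6 mm².
R_n = F_nv · A_b · n · n_s = 372 × 572.6 × 2 × 1 / 1000 = 426 kN.
Design strength φR_n = 0.75 × 426 = 319 kN.

319 kN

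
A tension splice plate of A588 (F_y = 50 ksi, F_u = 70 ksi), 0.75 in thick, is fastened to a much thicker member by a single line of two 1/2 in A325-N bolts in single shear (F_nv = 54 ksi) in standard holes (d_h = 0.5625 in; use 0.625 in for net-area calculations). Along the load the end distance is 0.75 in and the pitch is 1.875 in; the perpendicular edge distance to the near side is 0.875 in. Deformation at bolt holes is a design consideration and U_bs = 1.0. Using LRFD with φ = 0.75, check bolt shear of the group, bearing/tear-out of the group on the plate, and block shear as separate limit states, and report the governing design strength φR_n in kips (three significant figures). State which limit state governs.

Bolt shear: A_b = π·0.5²/4 = 0.1963 in²; R_n = 54 × 0.1963 × 2 × 1 = 21.21 kips → 0.75 × 21.21 = 15.9 kips.
Bearing: edge l_c = 0.4688, r_n = 29.53 kips; interior l_c = 1.312, r_n = 63 kips; R_n = 29.53 + 1·63 = 92.53 kips → 69.4 kips.
Block shear: A_gv = 1.969, A_nv = 1.266, A_nt = 0.4219 in²; R_n = min(0.6F_uA_nv, 0.6F_yA_gv) + U_bs·F_u·A_nt = 82.69 kips → 62 kips.
Bolt shear governs: 15.9 kips.

15.9 kips (bolt shear governs)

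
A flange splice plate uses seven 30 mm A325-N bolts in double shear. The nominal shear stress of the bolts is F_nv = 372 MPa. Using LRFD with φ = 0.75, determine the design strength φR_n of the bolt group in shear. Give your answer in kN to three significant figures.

A_b = π × 30² / 4 = 706.9 mm².
R_n = F_nv · A_b · n · n_s = 372 × 706.9 × 7 × 2 / 1000 = 3681 kN.
Design strength φR_n = 0.75 × 3681 = 2760 kN.

2760 kN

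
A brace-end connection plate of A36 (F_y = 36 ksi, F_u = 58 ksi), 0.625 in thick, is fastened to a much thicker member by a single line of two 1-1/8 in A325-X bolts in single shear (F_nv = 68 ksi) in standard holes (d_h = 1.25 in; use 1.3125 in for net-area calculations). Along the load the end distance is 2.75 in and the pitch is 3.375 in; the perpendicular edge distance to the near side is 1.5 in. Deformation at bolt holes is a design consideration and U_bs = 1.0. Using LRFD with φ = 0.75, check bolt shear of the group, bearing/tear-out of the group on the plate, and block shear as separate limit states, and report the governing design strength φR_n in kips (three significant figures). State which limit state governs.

Bolt shear: A_b = π·1.125²/4 = 0.994 in²; R_n = 68 × 0.994 × 2 × 1 = 135.2 kips → 0.75 × 135.2 = 101 kips.
Bearing: edge l_c = 2.125, r_n = 92.44 kips; interior l_c = 2.125, r_n = 92.44 kips; R_n = 92.44 + 1·92.44 = 184.9 kips → 139 kips.
Block shear: A_gv = 3.828, A_nv = 2.598, A_nt = 0.5273 in²; R_n = min(0.6F_uA_nv, 0.6F_yA_gv) + U_bs·F_u·A_nt = 113.3 kips → 85 kips.
Block shear governs: 85 kips.

85 kips (block shear governs)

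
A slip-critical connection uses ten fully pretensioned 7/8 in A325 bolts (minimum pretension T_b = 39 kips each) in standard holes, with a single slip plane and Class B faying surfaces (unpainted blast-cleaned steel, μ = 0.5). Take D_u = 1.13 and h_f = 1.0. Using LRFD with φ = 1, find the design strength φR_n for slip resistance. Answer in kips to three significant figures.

220 kips

R_n = μ · D_u · h_f · T_b · n_s · n_b = 0.5 × 1.13 × 1.0 × 39 × 1 × 10 = 220.3 kips.
Design strength φR_n = 1 × 220.3 = 220 kips.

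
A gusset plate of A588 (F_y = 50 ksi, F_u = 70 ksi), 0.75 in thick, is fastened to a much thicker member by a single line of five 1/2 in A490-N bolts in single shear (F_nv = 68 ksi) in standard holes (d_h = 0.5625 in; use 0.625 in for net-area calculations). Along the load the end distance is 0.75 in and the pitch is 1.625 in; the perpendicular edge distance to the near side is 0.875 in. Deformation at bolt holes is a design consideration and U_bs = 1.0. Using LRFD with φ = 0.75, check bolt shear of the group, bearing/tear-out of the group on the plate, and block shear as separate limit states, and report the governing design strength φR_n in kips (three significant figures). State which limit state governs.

Bolt shear: A_b = π·0.5²/4 = 0.1963 in²; R_n = 68 × 0.1963 × 5 × 1 = 66.76 kips → 0.75 × 66.76 = 50.1 kips.
Bearing: edge l_c = 0.4688, r_n = 29.53 kips; interior l_c = 1.062, r_n = 63 kips; R_n = 29.53 + 4·63 = 281.5 kips → 211 kips.
Block shear: A_gv = 5.438, A_nv = 3.328, A_nt = 0.4219 in²; R_n = min(0.6F_uA_nv, 0.6F_yA_gv) + U_bs·F_u·A_nt = 169.3 kips → 127 kips.
Bolt shear governs: 50.1 kips.

50.1 kips (bolt shear governs)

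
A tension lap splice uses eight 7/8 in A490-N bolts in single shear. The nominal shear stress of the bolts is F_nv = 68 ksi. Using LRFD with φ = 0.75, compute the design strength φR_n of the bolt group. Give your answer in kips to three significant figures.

245 kips

A_b = π × 0.875² / 4 = 0.6013 in².
R_n = F_nv · A_b · n · n_s = 68 × 0.6013 × 8 × 1 = 327.1 kips.
Design strength φR_n = 0.75 × 327.1 = 245 kips.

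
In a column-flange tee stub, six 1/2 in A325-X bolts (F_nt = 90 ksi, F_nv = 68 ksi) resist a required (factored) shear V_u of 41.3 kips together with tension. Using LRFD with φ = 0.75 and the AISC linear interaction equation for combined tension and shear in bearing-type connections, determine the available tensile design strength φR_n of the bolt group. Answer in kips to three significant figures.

48.7 kips

A_b = π·0.5²/4 = 0.1963 in²; f_rv = 41.3 / (6 × 0.1963) = 35.06 ksi.
F'_nt = 1.3 F_nt − (F_nt / φF_nv) f_rv = 1.3·90 − (90/(0.75·68))·35.06 = 55.14 ksi, capped at F_nt → F'_nt = 55.14 ksi.
R_n = F'_nt · A_b · n = 55.14 × 0.1963 × 6 = 64.96 kips.
Design strength φR_n = 0.75 × 64.96 = 48.7 kips.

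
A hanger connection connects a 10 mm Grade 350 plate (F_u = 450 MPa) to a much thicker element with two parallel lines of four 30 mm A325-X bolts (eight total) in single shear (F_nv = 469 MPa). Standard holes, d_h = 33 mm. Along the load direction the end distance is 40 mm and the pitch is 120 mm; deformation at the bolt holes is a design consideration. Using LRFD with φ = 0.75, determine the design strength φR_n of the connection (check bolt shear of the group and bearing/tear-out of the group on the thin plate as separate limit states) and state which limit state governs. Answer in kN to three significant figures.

Bolt shear: A_b = π·30²/4 = 706.9 mm²; R_n = 469 × 706.9 × 8 × 1 / 1000 = 2652 kN → 0.75 × 2652 = 1990 kN.
Bearing (1.2 l_c t F_u ≤ 2.4 d t F_u): upper limit = 2.4·30·10·450 / 1000 = 324 kN.
  Edge l_c = 40 − 33/2 = 23.5 → r_n = 126.9 kN; interior l_c = 120 − 33 = 87 → r_n = 324 kN.
  R_n,bearing = 2·126.9 + 6·324 = 2198 kN → 0.75 × 2198 = 1650 kN.
Bearing governs: 1650 kN.

1650 kN (bearing governs)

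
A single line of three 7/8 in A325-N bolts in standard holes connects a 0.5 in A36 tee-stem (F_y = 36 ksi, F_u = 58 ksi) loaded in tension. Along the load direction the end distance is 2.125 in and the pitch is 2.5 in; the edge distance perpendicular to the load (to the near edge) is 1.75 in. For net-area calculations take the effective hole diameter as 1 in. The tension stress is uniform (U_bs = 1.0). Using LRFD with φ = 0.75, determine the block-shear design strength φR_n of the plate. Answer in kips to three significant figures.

Shear plane L_v = 2.125 + 2·2.5 = 7.125 in; A_gv = 7.125 × 0.5 = 3.562 in².
A_nv = (7.125 − 2.5·1) × 0.5 = 2.312 in².
A_nt = (1.75 − 0.5·1) × 0.5 = 0.625 in².
0.6 F_u A_nv = 80.47 kips; 0.6 F_y A_gv = 76.95 kips → shear yielding governs the shear term.
R_n = 76.95 + 1.0 × 58 × 0.625 = 113.2 kips.
Design strength φR_n = 0.75 × 113.2 = 84.9 kips.

84.9 kips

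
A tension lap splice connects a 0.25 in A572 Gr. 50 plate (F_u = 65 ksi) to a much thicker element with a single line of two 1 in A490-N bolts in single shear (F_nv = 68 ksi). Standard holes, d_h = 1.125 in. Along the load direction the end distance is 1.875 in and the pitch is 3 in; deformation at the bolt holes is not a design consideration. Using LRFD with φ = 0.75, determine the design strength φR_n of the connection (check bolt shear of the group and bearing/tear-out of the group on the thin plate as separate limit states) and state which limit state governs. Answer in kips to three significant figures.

58.3 kips (bearing governs)

Bolt shear: A_b = π·1²/4 = 0.7854 in²; R_n = 68 × 0.7854 × 2 × 1 = 106.8 kips → 0.75 × 106.8 = 80.1 kips.
Bearing (1.5 l_c t F_u ≤ 3.0 d t F_u): upper limit = 3.0·1·0.25·65 = 48.75 kips.
  Edge l_c = 1.875 − 1.125/2 = 1.312 → r_n = 31.99 kips; interior l_c = 3 − 1.125 = 1.875 → r_n = 45.7 kips.
  R_n,bearing = 1·31.99 + 1·45.7 = 77.7 kips → 0.75 × 77.7 = 58.3 kips.
Bearing governs: 58.3 kips.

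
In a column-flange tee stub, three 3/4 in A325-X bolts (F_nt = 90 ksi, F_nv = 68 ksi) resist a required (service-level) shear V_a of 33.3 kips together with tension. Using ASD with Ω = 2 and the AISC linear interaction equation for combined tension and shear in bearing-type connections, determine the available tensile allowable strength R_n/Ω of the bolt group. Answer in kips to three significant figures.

33.5 kips

A_b = π·0.75²/4 = 0.4418 in²; f_rv = 33.3 / (3 × 0.4418) = 25.13 ksi.
F'_nt = 1.3 F_nt − (Ω F_nt / F_nv) f_rv = 1.3·90 − (2·90/68)·25.13 = 50.49 ksi, capped at F_nt → F'_nt = 50.49 ksi.
R_n = F'_nt · A_b · n = 50.49 × 0.4418 × 3 = 66.92 kips.
Allowable strength R_n/Ω = 66.92 / 2 = 33.5 kips.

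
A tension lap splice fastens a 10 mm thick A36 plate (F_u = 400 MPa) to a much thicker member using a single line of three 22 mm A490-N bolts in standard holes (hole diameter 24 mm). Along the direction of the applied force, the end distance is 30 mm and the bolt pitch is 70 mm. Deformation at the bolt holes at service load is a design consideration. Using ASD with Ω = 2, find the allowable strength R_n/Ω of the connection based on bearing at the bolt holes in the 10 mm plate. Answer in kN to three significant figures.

Per bolt r_n = 1.2 l_c t F_u ≤ 2.4 d t F_u; upper limit = 2.4 × 22 × 10 × 400 / 1000 = 211.2 kN.
Edge bolt: l_c = 30 − 24/2 = 18 mm → 1.2 × 18 × 10 × 400 / 1000 = 86.4 → r_n = 86.4 kN.
Interior bolts: l_c = 70 − 24 = 46 mm → 1.2 × 46 × 10 × 400 / 1000 = 220.8 → r_n = 211.2 kN.
R_n = 1 × 86.4 + 2 × 211.2 = 508.8 kN.
Allowable strength R_n/Ω = 508.8 / 2 = 254 kN.

254 kN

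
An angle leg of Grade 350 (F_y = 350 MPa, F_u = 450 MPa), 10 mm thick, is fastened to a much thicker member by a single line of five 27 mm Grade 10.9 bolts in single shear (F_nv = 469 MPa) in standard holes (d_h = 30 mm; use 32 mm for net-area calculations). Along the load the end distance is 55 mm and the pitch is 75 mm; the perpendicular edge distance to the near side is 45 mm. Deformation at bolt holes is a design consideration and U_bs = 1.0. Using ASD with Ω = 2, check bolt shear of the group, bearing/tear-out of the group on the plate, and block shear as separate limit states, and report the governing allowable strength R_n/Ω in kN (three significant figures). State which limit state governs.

Bolt shear: A_b = π·27²/4 = 572.6 mm²; R_n = 469 × 572.6 × 5 × 1 / 1000 = 1343 kN → 1343 / 2 = 671 kN.
Bearing: edge l_c = 40, r_n = 216 kN; interior l_c = 45, r_n = 243 kN; R_n = 216 + 4·243 = 1188 kN → 594 kN.
Block shear: A_gv = 3550, A_nv = 2110, A_nt = 290 mm²; R_n = min(0.6F_uA_nv, 0.6F_yA_gv) + U_bs·F_u·A_nt = 700.2 kN → 350 kN.
Block shear governs: 350 kN.

350 kN (block shear governs)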